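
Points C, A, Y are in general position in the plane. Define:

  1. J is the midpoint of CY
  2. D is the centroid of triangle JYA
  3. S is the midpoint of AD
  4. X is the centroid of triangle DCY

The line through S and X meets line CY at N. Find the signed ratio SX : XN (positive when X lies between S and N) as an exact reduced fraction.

SX:XN = 5

Work in coordinates with C = (0, 0), A = (1, 0), Y = (0, 1).
1. J is the midpoint of CY ⇒ J = (0, 1/2)
2. D is the centroid of triangle JYA ⇒ D = (1/3, 1/2)
3. S is the midpoint of AD ⇒ S = (2/3, 1/4)
4. X is the centroid of triangle DCY ⇒ X = (1/9, 1/2)
line SX meets CY at N = (0, 11/20)
X = S + t·(N−S) with t = 5/6, so SX:XN = 5/6:1/6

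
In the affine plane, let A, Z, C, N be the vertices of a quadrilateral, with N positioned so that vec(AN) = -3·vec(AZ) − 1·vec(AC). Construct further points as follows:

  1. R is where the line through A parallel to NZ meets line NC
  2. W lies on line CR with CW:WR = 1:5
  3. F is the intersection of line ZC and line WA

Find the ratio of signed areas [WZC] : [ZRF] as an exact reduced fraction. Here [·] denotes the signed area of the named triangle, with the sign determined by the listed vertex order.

[WZC]:[ZRF] = -5/66

Choose coordinates A = (0, 0), Z = (1, 0), C = (0, 1), N = (-3, -1).
1. R is where the line through A parallel to NZ meets line NC ⇒ R = (-12/5, -3/5)
2. W lies on line CR with CW:WR = 1:5 ⇒ W = (-2/5, 11/15)
3. F is the intersection of line ZC and line WA ⇒ F = (-6/5, 11/5)
2·[WZC] = 2/3, 2·[ZRF] = -44/5
[WZC]:[ZRF] = 2/3:-44/5 = -5/66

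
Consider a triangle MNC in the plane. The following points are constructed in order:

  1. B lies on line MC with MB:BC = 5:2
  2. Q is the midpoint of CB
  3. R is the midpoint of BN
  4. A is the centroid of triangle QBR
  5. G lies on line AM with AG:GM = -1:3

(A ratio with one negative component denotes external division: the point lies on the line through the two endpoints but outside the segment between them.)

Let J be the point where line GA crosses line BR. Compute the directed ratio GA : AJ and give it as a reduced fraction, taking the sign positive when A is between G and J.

Work in coordinates with M = (0, 0), N = (1, 0), C = (0, 1).
1. B lies on line MC with MB:BC = 5:2 ⇒ B = (0, 5/7)
2. Q is the midpoint of CB ⇒ Q = (0, 6/7)
3. R is the midpoint of BN ⇒ R = (1/2, 5/14)
4. A is the centroid of triangle QBR ⇒ A = (1/6, 9/14)
5. G lies on line AM with AG:GM = -1:3 ⇒ G = (1/4, 27/28)
line GA meets BR at J = (5/32, 135/224)
A = G + t·(J−G) with t = 8/9, so GA:AJ = 8/9:1/9

GA:AJ = 8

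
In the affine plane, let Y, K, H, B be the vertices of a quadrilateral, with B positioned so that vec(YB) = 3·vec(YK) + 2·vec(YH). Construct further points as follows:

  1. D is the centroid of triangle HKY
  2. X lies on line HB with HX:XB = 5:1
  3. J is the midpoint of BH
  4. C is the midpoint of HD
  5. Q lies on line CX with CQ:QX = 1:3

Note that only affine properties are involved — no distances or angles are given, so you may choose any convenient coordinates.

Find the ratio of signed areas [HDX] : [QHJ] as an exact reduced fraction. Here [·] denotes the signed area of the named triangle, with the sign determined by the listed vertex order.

[HDX]:[QHJ] = -40/9

Choose coordinates Y = (0, 0), K = (1, 0), H = (0, 1), B = (3, 2).
1. D is the centroid of triangle HKY ⇒ D = (1/3, 1/3)
2. X lies on line HB with HX:XB = 5:1 ⇒ X = (5/2, 11/6)
3. J is the midpoint of BH ⇒ J = (3/2, 3/2)
4. C is the midpoint of HD ⇒ C = (1/6, 2/3)
5. Q lies on line CX with CQ:QX = 1:3 ⇒ Q = (3/4, 23/24)
2·[HDX] = 35/18, 2·[QHJ] = -7/16
[HDX]:[QHJ] = 35/18:-7/16 = -40/9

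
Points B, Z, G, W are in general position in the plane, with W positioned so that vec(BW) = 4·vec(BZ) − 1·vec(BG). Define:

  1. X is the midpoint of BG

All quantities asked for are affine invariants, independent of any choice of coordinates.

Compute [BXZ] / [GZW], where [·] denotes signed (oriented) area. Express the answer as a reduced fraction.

Set B = (0, 0), Z = (1, 0), G = (0, 1), W = (4, -1); any affine frame gives the same invariant.
1. X is the midpoint of BG ⇒ X = (0, 1/2)
2·[BXZ] = -1/2, 2·[GZW] = 2
[BXZ]:[GZW] = -1/2:2 = -1/4

[BXZ]:[GZW] = -1/4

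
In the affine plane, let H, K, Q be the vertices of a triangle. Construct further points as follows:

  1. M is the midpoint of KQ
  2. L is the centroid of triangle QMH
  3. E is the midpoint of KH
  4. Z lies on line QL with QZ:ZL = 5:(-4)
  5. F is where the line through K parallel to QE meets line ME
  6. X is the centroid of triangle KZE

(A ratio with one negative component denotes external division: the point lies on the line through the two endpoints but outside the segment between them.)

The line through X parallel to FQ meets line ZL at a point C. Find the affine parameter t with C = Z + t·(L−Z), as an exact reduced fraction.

t = 1/2

Choose coordinates H = (0, 0), K = (1, 0), Q = (0, 1).
1. M is the midpoint of KQ ⇒ M = (1/2, 1/2)
2. L is the centroid of triangle QMH ⇒ L = (1/6, 1/2)
3. E is the midpoint of KH ⇒ E = (1/2, 0)
4. Z lies on line QL with QZ:ZL = 5:(-4) ⇒ Z = (5/6, -3/2)
5. F is where the line through K parallel to QE meets line ME ⇒ F = (1/2, 1)
6. X is the centroid of triangle KZE ⇒ X = (7/9, -1/2)
through X parallel to FQ: direction (-1/2, 0); meets ZL at C = (1/2, -1/2)
C = Z + t·(L−Z) with t = 1/2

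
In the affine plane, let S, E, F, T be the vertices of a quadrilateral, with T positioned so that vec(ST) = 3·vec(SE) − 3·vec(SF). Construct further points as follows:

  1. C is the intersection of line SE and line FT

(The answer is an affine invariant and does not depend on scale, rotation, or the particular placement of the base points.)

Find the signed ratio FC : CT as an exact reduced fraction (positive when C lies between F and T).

Choose coordinates S = (0, 0), E = (1, 0), F = (0, 1), T = (3, -3).
1. C is the intersection of line SE and line FT ⇒ C = (3/4, 0)
C = F + t·(T−F) with t = 1/4, so FC:CT = t:(1−t) = 1/4:3/4

FC:CT = 1/3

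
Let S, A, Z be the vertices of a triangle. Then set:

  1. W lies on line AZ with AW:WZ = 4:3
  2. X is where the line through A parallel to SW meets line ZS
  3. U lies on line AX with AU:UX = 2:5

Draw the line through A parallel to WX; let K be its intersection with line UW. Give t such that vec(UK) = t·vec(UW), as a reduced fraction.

t = -2/5

Assign S = (0, 0), A = (1, 0), Z = (0, 1) — the answer is frame-independent, so this choice is without loss of generality.
1. W lies on line AZ with AW:WZ = 4:3 ⇒ W = (3/7, 4/7)
2. X is where the line through A parallel to SW meets line ZS ⇒ X = (0, -4/3)
3. U lies on line AX with AU:UX = 2:5 ⇒ U = (5/7, -8/21)
through A parallel to WX: direction (-3/7, -40/21); meets UW at K = (29/35, -16/21)
K = U + t·(W−U) with t = -2/5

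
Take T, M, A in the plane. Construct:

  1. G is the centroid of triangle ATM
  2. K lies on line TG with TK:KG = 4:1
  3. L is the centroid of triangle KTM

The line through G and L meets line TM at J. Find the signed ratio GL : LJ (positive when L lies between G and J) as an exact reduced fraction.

GL:LJ = 11/4

Assign T = (0, 0), M = (1, 0), A = (0, 1) — the answer is frame-independent, so this choice is without loss of generality.
1. G is the centroid of triangle ATM ⇒ G = (1/3, 1/3)
2. K lies on line TG with TK:KG = 4:1 ⇒ K = (4/15, 4/15)
3. L is the centroid of triangle KTM ⇒ L = (19/45, 4/45)
line GL meets TM at J = (5/11, 0)
L = G + t·(J−G) with t = 11/15, so GL:LJ = 11/15:4/15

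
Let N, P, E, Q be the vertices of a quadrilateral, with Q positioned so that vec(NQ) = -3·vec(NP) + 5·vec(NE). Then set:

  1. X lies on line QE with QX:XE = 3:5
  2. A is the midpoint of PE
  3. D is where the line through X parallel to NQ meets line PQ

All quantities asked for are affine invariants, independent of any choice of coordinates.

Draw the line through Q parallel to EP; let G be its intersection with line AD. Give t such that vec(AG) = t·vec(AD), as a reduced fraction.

Assign N = (0, 0), P = (1, 0), E = (0, 1), Q = (-3, 5) — the answer is frame-independent, so this choice is without loss of generality.
1. X lies on line QE with QX:XE = 3:5 ⇒ X = (-15/8, 7/2)
2. A is the midpoint of PE ⇒ A = (1/2, 1/2)
3. D is where the line through X parallel to NQ meets line PQ ⇒ D = (-21/10, 31/8)
through Q parallel to EP: direction (1, -1); meets AD at G = (-177/62, 301/62)
G = A + t·(D−A) with t = 40/31

t = 40/31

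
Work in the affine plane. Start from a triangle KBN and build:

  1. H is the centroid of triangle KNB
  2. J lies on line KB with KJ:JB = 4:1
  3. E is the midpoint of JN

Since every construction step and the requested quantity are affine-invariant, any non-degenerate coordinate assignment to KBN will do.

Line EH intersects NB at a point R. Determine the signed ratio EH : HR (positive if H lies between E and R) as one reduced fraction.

EH:HR = -7/10

Set K = (0, 0), B = (1, 0), N = (0, 1); any affine frame gives the same invariant.
1. H is the centroid of triangle KNB ⇒ H = (1/3, 1/3)
2. J lies on line KB with KJ:JB = 4:1 ⇒ J = (4/5, 0)
3. E is the midpoint of JN ⇒ E = (2/5, 1/2)
line EH meets NB at R = (3/7, 4/7)
H = E + t·(R−E) with t = -7/3, so EH:HR = -7/3:10/3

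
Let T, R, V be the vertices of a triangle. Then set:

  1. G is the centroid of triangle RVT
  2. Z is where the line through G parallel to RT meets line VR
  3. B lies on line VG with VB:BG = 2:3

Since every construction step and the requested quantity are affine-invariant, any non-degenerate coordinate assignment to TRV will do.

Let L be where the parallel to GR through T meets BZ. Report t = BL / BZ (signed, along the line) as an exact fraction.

t = 6

Work in coordinates with T = (0, 0), R = (1, 0), V = (0, 1).
1. G is the centroid of triangle RVT ⇒ G = (1/3, 1/3)
2. Z is where the line through G parallel to RT meets line VR ⇒ Z = (2/3, 1/3)
3. B lies on line VG with VB:BG = 2:3 ⇒ B = (2/15, 11/15)
through T parallel to GR: direction (2/3, -1/3); meets BZ at L = (10/3, -5/3)
L = B + t·(Z−B) with t = 6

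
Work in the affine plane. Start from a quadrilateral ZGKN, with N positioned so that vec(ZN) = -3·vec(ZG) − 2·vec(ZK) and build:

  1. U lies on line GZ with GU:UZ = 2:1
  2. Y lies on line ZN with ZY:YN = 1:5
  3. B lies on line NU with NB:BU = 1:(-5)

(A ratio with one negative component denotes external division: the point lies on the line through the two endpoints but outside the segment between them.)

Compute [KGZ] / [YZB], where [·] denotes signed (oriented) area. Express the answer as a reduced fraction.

[KGZ]:[YZB] = -36

Choose coordinates Z = (0, 0), G = (1, 0), K = (0, 1), N = (-3, -2).
1. U lies on line GZ with GU:UZ = 2:1 ⇒ U = (1/3, 0)
2. Y lies on line ZN with ZY:YN = 1:5 ⇒ Y = (-1/2, -1/3)
3. B lies on line NU with NB:BU = 1:(-5) ⇒ B = (-23/6, -5/2)
2·[KGZ] = -1, 2·[YZB] = 1/36
[KGZ]:[YZB] = -1:1/36 = -36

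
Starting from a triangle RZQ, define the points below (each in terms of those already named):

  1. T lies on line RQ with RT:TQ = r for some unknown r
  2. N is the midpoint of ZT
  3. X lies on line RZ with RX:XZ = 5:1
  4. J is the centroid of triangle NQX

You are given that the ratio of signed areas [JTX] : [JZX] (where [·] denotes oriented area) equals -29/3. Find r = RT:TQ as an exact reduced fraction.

r = -1/3

Choose coordinates R = (0, 0), Z = (1, 0), Q = (0, 1).
1. With RT:TQ = r, write λ = r/(r+1) so T = R + λ·(Q−R); T is affine-linear in λ
2. N is the midpoint of ZT ⇒ N is an affine combination of earlier points and hence also affine-linear in λ
3. X lies on line RZ with RX:XZ = 5:1 ⇒ X = (5/6, 0)
4. J is the centroid of triangle NQX ⇒ J is an affine combination of earlier points and hence also affine-linear in λ
Every point depending on T is an affine combination of T and λ-independent points, so each such coordinate is linear in λ; the λ² term in each signed area is a multiple of (Q−R)×(Q−R) = 0, so 2·[JTX] and 2·[JZX] are each linear in λ. Evaluating at λ=0 and λ=1:
  2·[JTX] = -1/4·λ + 5/18,   2·[JZX] = -1/36·λ − 1/18
So [JTX]:[JZX] = (-1/4·λ + 5/18) / (-1/36·λ − 1/18). Setting this equal to -29/3:
  -1/4·λ + 5/18 = -29/3·(-1/36·λ − 1/18)  ⇒  λ = -1/2
Then r = λ/(1−λ) = (-1/2)/(3/2) = -1/3. Check: with r = -1/3, T = (0, -1/2) and [JTX]:[JZX] = -29/3 as required.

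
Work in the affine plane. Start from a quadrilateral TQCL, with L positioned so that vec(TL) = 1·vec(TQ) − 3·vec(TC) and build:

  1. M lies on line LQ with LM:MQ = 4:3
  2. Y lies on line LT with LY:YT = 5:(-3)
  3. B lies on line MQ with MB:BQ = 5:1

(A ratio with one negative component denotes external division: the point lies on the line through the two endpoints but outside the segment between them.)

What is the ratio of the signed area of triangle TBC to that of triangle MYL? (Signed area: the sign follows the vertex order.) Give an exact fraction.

[TBC]:[MYL] = 7/30

Set T = (0, 0), Q = (1, 0), C = (0, 1), L = (1, -3); any affine frame gives the same invariant.
1. M lies on line LQ with LM:MQ = 4:3 ⇒ M = (1, -9/7)
2. Y lies on line LT with LY:YT = 5:(-3) ⇒ Y = (-3/2, 9/2)
3. B lies on line MQ with MB:BQ = 5:1 ⇒ B = (1, -3/14)
2·[TBC] = 1, 2·[MYL] = 30/7
[TBC]:[MYL] = 1:30/7 = 7/30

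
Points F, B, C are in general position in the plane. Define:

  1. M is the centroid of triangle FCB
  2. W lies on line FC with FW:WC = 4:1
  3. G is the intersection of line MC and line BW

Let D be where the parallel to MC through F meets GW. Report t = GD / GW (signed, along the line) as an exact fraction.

Set F = (0, 0), B = (1, 0), C = (0, 1); any affine frame gives the same invariant.
1. M is the centroid of triangle FCB ⇒ M = (1/3, 1/3)
2. W lies on line FC with FW:WC = 4:1 ⇒ W = (0, 4/5)
3. G is the intersection of line MC and line BW ⇒ G = (1/6, 2/3)
through F parallel to MC: direction (-1/3, 2/3); meets GW at D = (-2/3, 4/3)
D = G + t·(W−G) with t = 5

t = 5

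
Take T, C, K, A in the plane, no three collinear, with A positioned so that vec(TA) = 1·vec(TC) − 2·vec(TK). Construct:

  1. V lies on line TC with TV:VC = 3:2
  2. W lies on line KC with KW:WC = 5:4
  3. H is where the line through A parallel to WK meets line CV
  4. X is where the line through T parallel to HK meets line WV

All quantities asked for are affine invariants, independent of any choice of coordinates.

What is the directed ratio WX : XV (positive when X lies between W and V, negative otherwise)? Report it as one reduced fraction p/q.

WX:XV = -5/27

Set T = (0, 0), C = (1, 0), K = (0, 1), A = (1, -2); any affine frame gives the same invariant.
1. V lies on line TC with TV:VC = 3:2 ⇒ V = (3/5, 0)
2. W lies on line KC with KW:WC = 5:4 ⇒ W = (5/9, 4/9)
3. H is where the line through A parallel to WK meets line CV ⇒ H = (-1, 0)
4. X is where the line through T parallel to HK meets line WV ⇒ X = (6/11, 6/11)
X = W + t·(V−W) with t = -5/22, so WX:XV = t:(1−t) = -5/22:27/22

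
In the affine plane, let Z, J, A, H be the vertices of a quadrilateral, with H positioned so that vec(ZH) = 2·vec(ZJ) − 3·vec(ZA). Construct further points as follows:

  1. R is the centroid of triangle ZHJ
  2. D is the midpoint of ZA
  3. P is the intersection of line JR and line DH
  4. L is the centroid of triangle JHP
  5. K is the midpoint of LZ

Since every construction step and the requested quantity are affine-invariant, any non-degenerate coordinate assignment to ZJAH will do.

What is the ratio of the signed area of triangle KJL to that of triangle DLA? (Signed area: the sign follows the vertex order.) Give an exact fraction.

[KJL]:[DLA] = -17/16

Work in coordinates with Z = (0, 0), J = (1, 0), A = (0, 1), H = (2, -3).
1. R is the centroid of triangle ZHJ ⇒ R = (1, -1)
2. D is the midpoint of ZA ⇒ D = (0, 1/2)
3. P is the intersection of line JR and line DH ⇒ P = (1, -5/4)
4. L is the centroid of triangle JHP ⇒ L = (4/3, -17/12)
5. K is the midpoint of LZ ⇒ K = (2/3, -17/24)
2·[KJL] = -17/24, 2·[DLA] = 2/3
[KJL]:[DLA] = -17/24:2/3 = -17/16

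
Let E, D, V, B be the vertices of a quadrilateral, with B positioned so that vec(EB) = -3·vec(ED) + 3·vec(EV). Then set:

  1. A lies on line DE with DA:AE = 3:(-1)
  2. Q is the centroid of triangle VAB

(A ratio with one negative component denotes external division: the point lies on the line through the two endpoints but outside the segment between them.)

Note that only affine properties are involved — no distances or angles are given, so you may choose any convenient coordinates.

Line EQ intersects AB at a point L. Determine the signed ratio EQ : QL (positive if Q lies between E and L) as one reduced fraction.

EQ:QL = 1/8

Work in coordinates with E = (0, 0), D = (1, 0), V = (0, 1), B = (-3, 3).
1. A lies on line DE with DA:AE = 3:(-1) ⇒ A = (-1/2, 0)
2. Q is the centroid of triangle VAB ⇒ Q = (-7/6, 4/3)
line EQ meets AB at L = (-21/2, 12)
Q = E + t·(L−E) with t = 1/9, so EQ:QL = 1/9:8/9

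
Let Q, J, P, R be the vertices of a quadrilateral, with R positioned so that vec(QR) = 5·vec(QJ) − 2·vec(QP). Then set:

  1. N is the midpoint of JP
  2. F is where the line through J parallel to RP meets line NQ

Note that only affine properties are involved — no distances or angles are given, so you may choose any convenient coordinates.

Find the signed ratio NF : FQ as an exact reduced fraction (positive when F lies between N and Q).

NF:FQ = 1/3

Work in coordinates with Q = (0, 0), J = (1, 0), P = (0, 1), R = (5, -2).
1. N is the midpoint of JP ⇒ N = (1/2, 1/2)
2. F is where the line through J parallel to RP meets line NQ ⇒ F = (3/8, 3/8)
F = N + t·(Q−N) with t = 1/4, so NF:FQ = t:(1−t) = 1/4:3/4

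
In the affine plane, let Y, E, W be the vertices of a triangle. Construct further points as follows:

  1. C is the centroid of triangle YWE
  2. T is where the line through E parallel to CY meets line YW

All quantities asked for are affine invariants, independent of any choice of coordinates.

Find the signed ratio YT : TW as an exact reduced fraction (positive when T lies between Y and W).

Work in coordinates with Y = (0, 0), E = (1, 0), W = (0, 1).
1. C is the centroid of triangle YWE ⇒ C = (1/3, 1/3)
2. T is where the line through E parallel to CY meets line YW ⇒ T = (0, -1)
T = Y + t·(W−Y) with t = -1, so YT:TW = t:(1−t) = -1:2

YT:TW = -1/2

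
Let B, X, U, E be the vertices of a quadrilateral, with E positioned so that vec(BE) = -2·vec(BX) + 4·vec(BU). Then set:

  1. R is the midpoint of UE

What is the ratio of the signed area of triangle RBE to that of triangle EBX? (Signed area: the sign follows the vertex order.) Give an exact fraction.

Set B = (0, 0), X = (1, 0), U = (0, 1), E = (-2, 4); any affine frame gives the same invariant.
1. R is the midpoint of UE ⇒ R = (-1, 5/2)
2·[RBE] = -1, 2·[EBX] = 4
[RBE]:[EBX] = -1:4 = -1/4

[RBE]:[EBX] = -1/4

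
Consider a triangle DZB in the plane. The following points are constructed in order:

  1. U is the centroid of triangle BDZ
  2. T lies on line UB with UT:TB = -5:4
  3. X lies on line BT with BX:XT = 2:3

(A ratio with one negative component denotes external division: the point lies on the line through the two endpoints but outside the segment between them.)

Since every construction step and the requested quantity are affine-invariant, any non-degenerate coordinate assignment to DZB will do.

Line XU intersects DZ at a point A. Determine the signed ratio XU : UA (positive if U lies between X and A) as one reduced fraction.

XU:UA = 26/5

Choose coordinates D = (0, 0), Z = (1, 0), B = (0, 1).
1. U is the centroid of triangle BDZ ⇒ U = (1/3, 1/3)
2. T lies on line UB with UT:TB = -5:4 ⇒ T = (-4/3, 11/3)
3. X lies on line BT with BX:XT = 2:3 ⇒ X = (-8/15, 31/15)
line XU meets DZ at A = (1/2, 0)
U = X + t·(A−X) with t = 26/31, so XU:UA = 26/31:5/31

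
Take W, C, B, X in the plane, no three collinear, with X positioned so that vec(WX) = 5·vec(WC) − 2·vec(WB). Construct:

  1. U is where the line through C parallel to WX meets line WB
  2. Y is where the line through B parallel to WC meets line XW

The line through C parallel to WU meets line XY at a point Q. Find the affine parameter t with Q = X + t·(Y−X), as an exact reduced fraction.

t = 8/15

Choose coordinates W = (0, 0), C = (1, 0), B = (0, 1), X = (5, -2).
1. U is where the line through C parallel to WX meets line WB ⇒ U = (0, 2/5)
2. Y is where the line through B parallel to WC meets line XW ⇒ Y = (-5/2, 1)
through C parallel to WU: direction (0, 2/5); meets XY at Q = (1, -2/5)
Q = X + t·(Y−X) with t = 8/15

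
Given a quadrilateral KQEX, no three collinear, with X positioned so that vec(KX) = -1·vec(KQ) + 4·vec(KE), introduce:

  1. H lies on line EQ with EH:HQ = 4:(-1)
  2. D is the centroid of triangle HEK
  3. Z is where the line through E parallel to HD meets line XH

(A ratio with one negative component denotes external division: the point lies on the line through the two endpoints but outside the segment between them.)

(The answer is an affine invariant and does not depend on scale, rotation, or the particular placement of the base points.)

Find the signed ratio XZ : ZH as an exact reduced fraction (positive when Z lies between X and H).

XZ:ZH = 19/4

Choose coordinates K = (0, 0), Q = (1, 0), E = (0, 1), X = (-1, 4).
1. H lies on line EQ with EH:HQ = 4:(-1) ⇒ H = (4/3, -1/3)
2. D is the centroid of triangle HEK ⇒ D = (4/9, 2/9)
3. Z is where the line through E parallel to HD meets line XH ⇒ Z = (64/69, 29/69)
Z = X + t·(H−X) with t = 19/23, so XZ:ZH = t:(1−t) = 19/23:4/23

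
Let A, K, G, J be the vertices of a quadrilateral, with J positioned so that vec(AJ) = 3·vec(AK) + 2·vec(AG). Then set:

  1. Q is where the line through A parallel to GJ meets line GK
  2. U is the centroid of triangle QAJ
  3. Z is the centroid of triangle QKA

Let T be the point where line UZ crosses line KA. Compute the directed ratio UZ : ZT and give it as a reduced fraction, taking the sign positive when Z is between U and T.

UZ:ZT = 8

Work in coordinates with A = (0, 0), K = (1, 0), G = (0, 1), J = (3, 2).
1. Q is where the line through A parallel to GJ meets line GK ⇒ Q = (3/4, 1/4)
2. U is the centroid of triangle QAJ ⇒ U = (5/4, 3/4)
3. Z is the centroid of triangle QKA ⇒ Z = (7/12, 1/12)
line UZ meets KA at T = (1/2, 0)
Z = U + t·(T−U) with t = 8/9, so UZ:ZT = 8/9:1/9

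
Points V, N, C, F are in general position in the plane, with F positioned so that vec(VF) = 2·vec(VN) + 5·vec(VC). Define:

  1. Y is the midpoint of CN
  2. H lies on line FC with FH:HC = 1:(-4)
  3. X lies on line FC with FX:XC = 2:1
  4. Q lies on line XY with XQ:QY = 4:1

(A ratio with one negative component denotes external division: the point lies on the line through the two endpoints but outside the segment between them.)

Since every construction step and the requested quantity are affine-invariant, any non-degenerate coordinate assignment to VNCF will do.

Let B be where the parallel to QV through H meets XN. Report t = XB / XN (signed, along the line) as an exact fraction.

t = -6/23

Set V = (0, 0), N = (1, 0), C = (0, 1), F = (2, 5); any affine frame gives the same invariant.
1. Y is the midpoint of CN ⇒ Y = (1/2, 1/2)
2. H lies on line FC with FH:HC = 1:(-4) ⇒ H = (8/3, 19/3)
3. X lies on line FC with FX:XC = 2:1 ⇒ X = (2/3, 7/3)
4. Q lies on line XY with XQ:QY = 4:1 ⇒ Q = (8/15, 13/15)
through H parallel to QV: direction (-8/15, -13/15); meets XN at B = (40/69, 203/69)
B = X + t·(N−X) with t = -6/23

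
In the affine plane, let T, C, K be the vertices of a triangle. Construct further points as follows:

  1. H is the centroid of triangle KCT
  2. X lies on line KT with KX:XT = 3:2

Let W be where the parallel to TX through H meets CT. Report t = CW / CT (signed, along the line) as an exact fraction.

Assign T = (0, 0), C = (1, 0), K = (0, 1) — the answer is frame-independent, so this choice is without loss of generality.
1. H is the centroid of triangle KCT ⇒ H = (1/3, 1/3)
2. X lies on line KT with KX:XT = 3:2 ⇒ X = (0, 2/5)
through H parallel to TX: direction (0, 2/5); meets CT at W = (1/3, 0)
W = C + t·(T−C) with t = 2/3

t = 2/3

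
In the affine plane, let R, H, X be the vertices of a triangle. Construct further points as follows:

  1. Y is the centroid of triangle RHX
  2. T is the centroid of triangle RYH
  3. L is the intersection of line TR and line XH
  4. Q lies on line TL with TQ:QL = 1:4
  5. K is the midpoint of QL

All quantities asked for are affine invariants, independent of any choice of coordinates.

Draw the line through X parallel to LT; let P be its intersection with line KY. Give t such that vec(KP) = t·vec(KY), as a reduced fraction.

t = 4

Assign R = (0, 0), H = (1, 0), X = (0, 1) — the answer is frame-independent, so this choice is without loss of generality.
1. Y is the centroid of triangle RHX ⇒ Y = (1/3, 1/3)
2. T is the centroid of triangle RYH ⇒ T = (4/9, 1/9)
3. L is the intersection of line TR and line XH ⇒ L = (4/5, 1/5)
4. Q lies on line TL with TQ:QL = 1:4 ⇒ Q = (116/225, 29/225)
5. K is the midpoint of QL ⇒ K = (148/225, 37/225)
through X parallel to LT: direction (-16/45, -4/45); meets KY at P = (-16/25, 21/25)
P = K + t·(Y−K) with t = 4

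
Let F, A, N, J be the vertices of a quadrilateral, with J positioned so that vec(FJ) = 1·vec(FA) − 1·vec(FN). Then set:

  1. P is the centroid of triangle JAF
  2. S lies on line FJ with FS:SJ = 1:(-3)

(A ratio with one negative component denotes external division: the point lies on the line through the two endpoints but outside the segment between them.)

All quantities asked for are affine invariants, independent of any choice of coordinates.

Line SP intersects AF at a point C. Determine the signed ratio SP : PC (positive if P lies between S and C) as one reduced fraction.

Set F = (0, 0), A = (1, 0), N = (0, 1), J = (1, -1); any affine frame gives the same invariant.
1. P is the centroid of triangle JAF ⇒ P = (2/3, -1/3)
2. S lies on line FJ with FS:SJ = 1:(-3) ⇒ S = (-1/2, 1/2)
line SP meets AF at C = (1/5, 0)
P = S + t·(C−S) with t = 5/3, so SP:PC = 5/3:-2/3

SP:PC = -5/2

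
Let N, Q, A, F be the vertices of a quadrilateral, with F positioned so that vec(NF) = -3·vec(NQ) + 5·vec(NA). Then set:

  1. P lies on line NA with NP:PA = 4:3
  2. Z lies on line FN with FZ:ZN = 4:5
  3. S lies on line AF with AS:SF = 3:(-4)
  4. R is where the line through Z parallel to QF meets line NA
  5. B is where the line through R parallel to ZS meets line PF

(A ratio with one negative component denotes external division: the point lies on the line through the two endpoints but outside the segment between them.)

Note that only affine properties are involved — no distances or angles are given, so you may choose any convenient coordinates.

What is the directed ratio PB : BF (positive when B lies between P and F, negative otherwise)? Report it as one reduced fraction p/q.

PB:BF = 2/7

Work in coordinates with N = (0, 0), Q = (1, 0), A = (0, 1), F = (-3, 5).
1. P lies on line NA with NP:PA = 4:3 ⇒ P = (0, 4/7)
2. Z lies on line FN with FZ:ZN = 4:5 ⇒ Z = (-5/3, 25/9)
3. S lies on line AF with AS:SF = 3:(-4) ⇒ S = (9, -11)
4. R is where the line through Z parallel to QF meets line NA ⇒ R = (0, 25/36)
5. B is where the line through R parallel to ZS meets line PF ⇒ B = (-2/3, 14/9)
B = P + t·(F−P) with t = 2/9, so PB:BF = t:(1−t) = 2/9:7/9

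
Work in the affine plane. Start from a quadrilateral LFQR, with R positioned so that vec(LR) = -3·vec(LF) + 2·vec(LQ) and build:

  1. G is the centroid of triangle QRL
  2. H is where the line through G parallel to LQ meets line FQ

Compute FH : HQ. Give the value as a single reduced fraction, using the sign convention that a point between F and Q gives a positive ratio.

FH:HQ = -2

Assign L = (0, 0), F = (1, 0), Q = (0, 1), R = (-3, 2) — the answer is frame-independent, so this choice is without loss of generality.
1. G is the centroid of triangle QRL ⇒ G = (-1, 1)
2. H is where the line through G parallel to LQ meets line FQ ⇒ H = (-1, 2)
H = F + t·(Q−F) with t = 2, so FH:HQ = t:(1−t) = 2:-1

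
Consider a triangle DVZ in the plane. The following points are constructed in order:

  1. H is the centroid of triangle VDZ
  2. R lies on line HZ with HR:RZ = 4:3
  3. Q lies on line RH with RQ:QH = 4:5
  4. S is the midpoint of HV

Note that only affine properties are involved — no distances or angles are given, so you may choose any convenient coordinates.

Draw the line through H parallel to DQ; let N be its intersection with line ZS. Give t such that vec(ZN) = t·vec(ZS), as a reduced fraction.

t = 126/209

Set D = (0, 0), V = (1, 0), Z = (0, 1); any affine frame gives the same invariant.
1. H is the centroid of triangle VDZ ⇒ H = (1/3, 1/3)
2. R lies on line HZ with HR:RZ = 4:3 ⇒ R = (1/7, 5/7)
3. Q lies on line RH with RQ:QH = 4:5 ⇒ Q = (43/189, 103/189)
4. S is the midpoint of HV ⇒ S = (2/3, 1/6)
through H parallel to DQ: direction (43/189, 103/189); meets ZS at N = (84/209, 104/209)
N = Z + t·(S−Z) with t = 126/209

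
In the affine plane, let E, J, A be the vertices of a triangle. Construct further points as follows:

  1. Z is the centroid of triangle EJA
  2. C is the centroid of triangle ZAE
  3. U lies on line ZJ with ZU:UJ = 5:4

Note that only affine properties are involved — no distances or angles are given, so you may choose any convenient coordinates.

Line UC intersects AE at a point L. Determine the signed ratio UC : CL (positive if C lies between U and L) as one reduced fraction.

Set E = (0, 0), J = (1, 0), A = (0, 1); any affine frame gives the same invariant.
1. Z is the centroid of triangle EJA ⇒ Z = (1/3, 1/3)
2. C is the centroid of triangle ZAE ⇒ C = (1/9, 4/9)
3. U lies on line ZJ with ZU:UJ = 5:4 ⇒ U = (19/27, 4/27)
line UC meets AE at L = (0, 1/2)
C = U + t·(L−U) with t = 16/19, so UC:CL = 16/19:3/19

UC:CL = 16/3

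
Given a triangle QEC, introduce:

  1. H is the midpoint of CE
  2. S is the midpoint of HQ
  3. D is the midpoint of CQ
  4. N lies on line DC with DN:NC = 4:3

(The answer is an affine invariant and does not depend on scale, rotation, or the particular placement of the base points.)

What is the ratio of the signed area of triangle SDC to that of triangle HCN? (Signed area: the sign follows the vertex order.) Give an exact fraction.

[SDC]:[HCN] = -7/6

Work in coordinates with Q = (0, 0), E = (1, 0), C = (0, 1).
1. H is the midpoint of CE ⇒ H = (1/2, 1/2)
2. S is the midpoint of HQ ⇒ S = (1/4, 1/4)
3. D is the midpoint of CQ ⇒ D = (0, 1/2)
4. N lies on line DC with DN:NC = 4:3 ⇒ N = (0, 11/14)
2·[SDC] = -1/8, 2·[HCN] = 3/28
[SDC]:[HCN] = -1/8:3/28 = -7/6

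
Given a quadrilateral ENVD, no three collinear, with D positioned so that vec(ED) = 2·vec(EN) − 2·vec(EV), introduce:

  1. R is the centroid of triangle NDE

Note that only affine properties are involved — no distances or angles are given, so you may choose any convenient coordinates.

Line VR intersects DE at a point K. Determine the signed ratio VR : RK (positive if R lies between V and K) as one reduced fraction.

VR:RK = 2

Work in coordinates with E = (0, 0), N = (1, 0), V = (0, 1), D = (2, -2).
1. R is the centroid of triangle NDE ⇒ R = (1, -2/3)
line VR meets DE at K = (3/2, -3/2)
R = V + t·(K−V) with t = 2/3, so VR:RK = 2/3:1/3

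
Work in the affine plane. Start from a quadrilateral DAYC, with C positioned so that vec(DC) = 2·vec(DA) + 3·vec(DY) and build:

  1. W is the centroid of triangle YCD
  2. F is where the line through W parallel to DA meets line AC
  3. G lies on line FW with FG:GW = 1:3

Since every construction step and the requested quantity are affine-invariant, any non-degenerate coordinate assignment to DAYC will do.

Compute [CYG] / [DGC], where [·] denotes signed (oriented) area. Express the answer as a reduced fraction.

[CYG]:[DGC] = 22/13

Set D = (0, 0), A = (1, 0), Y = (0, 1), C = (2, 3); any affine frame gives the same invariant.
1. W is the centroid of triangle YCD ⇒ W = (2/3, 4/3)
2. F is where the line through W parallel to DA meets line AC ⇒ F = (13/9, 4/3)
3. G lies on line FW with FG:GW = 1:3 ⇒ G = (5/4, 4/3)
2·[CYG] = 11/6, 2·[DGC] = 13/12
[CYG]:[DGC] = 11/6:13/12 = 22/13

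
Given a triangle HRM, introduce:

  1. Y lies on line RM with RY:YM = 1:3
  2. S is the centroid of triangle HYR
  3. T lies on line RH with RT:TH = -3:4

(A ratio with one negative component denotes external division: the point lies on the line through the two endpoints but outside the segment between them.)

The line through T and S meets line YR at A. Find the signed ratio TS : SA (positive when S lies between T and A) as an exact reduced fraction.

Set H = (0, 0), R = (1, 0), M = (0, 1); any affine frame gives the same invariant.
1. Y lies on line RM with RY:YM = 1:3 ⇒ Y = (3/4, 1/4)
2. S is the centroid of triangle HYR ⇒ S = (7/12, 1/12)
3. T lies on line RH with RT:TH = -3:4 ⇒ T = (4, 0)
line TS meets YR at A = (37/40, 3/40)
S = T + t·(A−T) with t = 10/9, so TS:SA = 10/9:-1/9

TS:SA = -10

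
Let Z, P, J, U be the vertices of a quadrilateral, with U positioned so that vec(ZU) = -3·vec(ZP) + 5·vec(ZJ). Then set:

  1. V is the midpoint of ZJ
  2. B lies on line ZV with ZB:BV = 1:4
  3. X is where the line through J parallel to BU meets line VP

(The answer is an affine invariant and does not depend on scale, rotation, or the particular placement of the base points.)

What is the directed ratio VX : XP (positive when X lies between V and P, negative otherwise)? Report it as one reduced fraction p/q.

VX:XP = 15/19

Assign Z = (0, 0), P = (1, 0), J = (0, 1), U = (-3, 5) — the answer is frame-independent, so this choice is without loss of generality.
1. V is the midpoint of ZJ ⇒ V = (0, 1/2)
2. B lies on line ZV with ZB:BV = 1:4 ⇒ B = (0, 1/10)
3. X is where the line through J parallel to BU meets line VP ⇒ X = (15/34, 19/68)
X = V + t·(P−V) with t = 15/34, so VX:XP = t:(1−t) = 15/34:19/34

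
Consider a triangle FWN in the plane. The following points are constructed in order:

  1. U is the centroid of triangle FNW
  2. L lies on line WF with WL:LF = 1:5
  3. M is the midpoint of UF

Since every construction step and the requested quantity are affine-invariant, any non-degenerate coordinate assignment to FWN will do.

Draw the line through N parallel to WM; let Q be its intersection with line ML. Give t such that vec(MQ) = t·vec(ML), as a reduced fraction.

t = -24

Work in coordinates with F = (0, 0), W = (1, 0), N = (0, 1).
1. U is the centroid of triangle FNW ⇒ U = (1/3, 1/3)
2. L lies on line WF with WL:LF = 1:5 ⇒ L = (5/6, 0)
3. M is the midpoint of UF ⇒ M = (1/6, 1/6)
through N parallel to WM: direction (-5/6, 1/6); meets ML at Q = (-95/6, 25/6)
Q = M + t·(L−M) with t = -24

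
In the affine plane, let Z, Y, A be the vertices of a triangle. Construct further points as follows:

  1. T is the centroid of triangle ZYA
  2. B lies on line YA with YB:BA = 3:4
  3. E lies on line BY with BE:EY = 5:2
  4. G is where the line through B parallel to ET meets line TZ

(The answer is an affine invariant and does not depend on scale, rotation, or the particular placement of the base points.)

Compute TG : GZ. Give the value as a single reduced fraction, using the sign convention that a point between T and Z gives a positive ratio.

TG:GZ = -15/52

Assign Z = (0, 0), Y = (1, 0), A = (0, 1) — the answer is frame-independent, so this choice is without loss of generality.
1. T is the centroid of triangle ZYA ⇒ T = (1/3, 1/3)
2. B lies on line YA with YB:BA = 3:4 ⇒ B = (4/7, 3/7)
3. E lies on line BY with BE:EY = 5:2 ⇒ E = (43/49, 6/49)
4. G is where the line through B parallel to ET meets line TZ ⇒ G = (52/111, 52/111)
G = T + t·(Z−T) with t = -15/37, so TG:GZ = t:(1−t) = -15/37:52/37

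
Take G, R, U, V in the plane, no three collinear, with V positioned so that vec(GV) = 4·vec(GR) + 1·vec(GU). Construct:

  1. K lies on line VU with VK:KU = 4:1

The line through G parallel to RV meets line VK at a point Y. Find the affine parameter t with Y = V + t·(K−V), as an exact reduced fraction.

t = 5/16

Choose coordinates G = (0, 0), R = (1, 0), U = (0, 1), V = (4, 1).
1. K lies on line VU with VK:KU = 4:1 ⇒ K = (4/5, 1)
through G parallel to RV: direction (3, 1); meets VK at Y = (3, 1)
Y = V + t·(K−V) with t = 5/16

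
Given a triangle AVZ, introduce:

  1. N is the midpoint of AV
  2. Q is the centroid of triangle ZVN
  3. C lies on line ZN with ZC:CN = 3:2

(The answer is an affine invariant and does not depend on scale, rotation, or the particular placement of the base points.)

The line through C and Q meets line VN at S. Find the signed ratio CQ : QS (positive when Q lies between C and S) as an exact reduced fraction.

Set A = (0, 0), V = (1, 0), Z = (0, 1); any affine frame gives the same invariant.
1. N is the midpoint of AV ⇒ N = (1/2, 0)
2. Q is the centroid of triangle ZVN ⇒ Q = (1/2, 1/3)
3. C lies on line ZN with ZC:CN = 3:2 ⇒ C = (3/10, 2/5)
line CQ meets VN at S = (3/2, 0)
Q = C + t·(S−C) with t = 1/6, so CQ:QS = 1/6:5/6

CQ:QS = 1/5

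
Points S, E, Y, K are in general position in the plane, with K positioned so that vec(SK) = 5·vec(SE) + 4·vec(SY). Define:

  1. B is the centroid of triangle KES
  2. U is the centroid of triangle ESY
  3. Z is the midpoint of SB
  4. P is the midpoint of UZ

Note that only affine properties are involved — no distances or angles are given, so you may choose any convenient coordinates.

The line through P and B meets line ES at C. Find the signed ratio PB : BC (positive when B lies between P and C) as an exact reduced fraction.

PB:BC = -5/8

Choose coordinates S = (0, 0), E = (1, 0), Y = (0, 1), K = (5, 4).
1. B is the centroid of triangle KES ⇒ B = (2, 4/3)
2. U is the centroid of triangle ESY ⇒ U = (1/3, 1/3)
3. Z is the midpoint of SB ⇒ Z = (1, 2/3)
4. P is the midpoint of UZ ⇒ P = (2/3, 1/2)
line PB meets ES at C = (-2/15, 0)
B = P + t·(C−P) with t = -5/3, so PB:BC = -5/3:8/3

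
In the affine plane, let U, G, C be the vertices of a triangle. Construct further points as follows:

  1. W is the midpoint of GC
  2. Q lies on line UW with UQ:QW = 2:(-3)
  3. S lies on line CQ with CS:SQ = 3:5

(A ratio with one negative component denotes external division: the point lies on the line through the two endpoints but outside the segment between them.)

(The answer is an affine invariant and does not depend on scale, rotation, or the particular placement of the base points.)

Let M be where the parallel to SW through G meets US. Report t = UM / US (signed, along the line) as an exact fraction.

Work in coordinates with U = (0, 0), G = (1, 0), C = (0, 1).
1. W is the midpoint of GC ⇒ W = (1/2, 1/2)
2. Q lies on line UW with UQ:QW = 2:(-3) ⇒ Q = (-1, -1)
3. S lies on line CQ with CS:SQ = 3:5 ⇒ S = (-3/8, 1/4)
through G parallel to SW: direction (7/8, 1/4); meets US at M = (3/10, -1/5)
M = U + t·(S−U) with t = -4/5

t = -4/5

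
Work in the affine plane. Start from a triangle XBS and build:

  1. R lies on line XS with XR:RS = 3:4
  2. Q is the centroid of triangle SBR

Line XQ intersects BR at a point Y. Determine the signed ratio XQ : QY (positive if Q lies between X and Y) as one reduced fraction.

XQ:QY = -13/4

Choose coordinates X = (0, 0), B = (1, 0), S = (0, 1).
1. R lies on line XS with XR:RS = 3:4 ⇒ R = (0, 3/7)
2. Q is the centroid of triangle SBR ⇒ Q = (1/3, 10/21)
line XQ meets BR at Y = (3/13, 30/91)
Q = X + t·(Y−X) with t = 13/9, so XQ:QY = 13/9:-4/9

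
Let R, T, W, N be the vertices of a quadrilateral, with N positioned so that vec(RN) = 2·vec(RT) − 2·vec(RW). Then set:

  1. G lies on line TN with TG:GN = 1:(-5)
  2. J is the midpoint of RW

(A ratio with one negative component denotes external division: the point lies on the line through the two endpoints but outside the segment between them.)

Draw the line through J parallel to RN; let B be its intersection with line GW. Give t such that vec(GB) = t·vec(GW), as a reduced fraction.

Choose coordinates R = (0, 0), T = (1, 0), W = (0, 1), N = (2, -2).
1. G lies on line TN with TG:GN = 1:(-5) ⇒ G = (3/4, 1/2)
2. J is the midpoint of RW ⇒ J = (0, 1/2)
through J parallel to RN: direction (2, -2); meets GW at B = (-3/2, 2)
B = G + t·(W−G) with t = 3

t = 3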